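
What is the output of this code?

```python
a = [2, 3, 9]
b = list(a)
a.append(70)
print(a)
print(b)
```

Key concept: list() constructor creates copy.
Step by step:
`a = [2, 3, 9]` → a = [2, 3, 9]
`b = list(a)` → b = [2, 3, 9]
`a.append(70)` → a = [2, 3, 9, 70]
`print(a)` → prints [2, 3, 9, 70]
`print(b)` → prints [2, 3, 9]

Answer:
[2, 3, 9, 70]
[2, 3, 9]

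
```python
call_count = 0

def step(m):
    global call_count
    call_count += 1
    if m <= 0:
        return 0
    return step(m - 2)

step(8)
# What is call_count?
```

Linear recursion stepping by 2: 5 calls from m=8 down to ≤0.

Answer: 5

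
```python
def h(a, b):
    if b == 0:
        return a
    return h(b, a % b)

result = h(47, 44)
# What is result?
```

h(47, 44) -> h(44, 3) -> h(3, 2) -> h(2, 1) -> h(1, 0) -> 1

Answer: 1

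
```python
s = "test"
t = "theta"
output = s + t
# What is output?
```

Trace:
`s = "test"` → s = 'test'
`t = "theta"` → t = 'theta'
`output = s + t` → output = 'testtheta'
So output = 'testtheta'

Answer: 'testtheta'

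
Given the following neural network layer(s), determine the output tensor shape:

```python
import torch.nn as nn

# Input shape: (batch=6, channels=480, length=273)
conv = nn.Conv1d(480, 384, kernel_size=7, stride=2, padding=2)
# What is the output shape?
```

Input: (6, 480, 273) -> Output: (6, 384, 136)

Answer: (6, 384, 136)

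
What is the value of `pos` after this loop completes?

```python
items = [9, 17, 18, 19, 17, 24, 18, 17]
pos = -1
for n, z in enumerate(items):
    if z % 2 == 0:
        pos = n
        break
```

First even number index in [9, 17, 18, 19, 17, 24, 18, 17]
`pos` takes the values: -1 → 2

Answer: 2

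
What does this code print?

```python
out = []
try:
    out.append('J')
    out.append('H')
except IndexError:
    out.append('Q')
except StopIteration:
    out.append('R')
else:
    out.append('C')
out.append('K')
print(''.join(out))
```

Execution trace: 'J' (try body) → 'H' (try body, no exception) → 'C' (else) → 'K' (after the try/except). Output: JHCK

Answer: JHCK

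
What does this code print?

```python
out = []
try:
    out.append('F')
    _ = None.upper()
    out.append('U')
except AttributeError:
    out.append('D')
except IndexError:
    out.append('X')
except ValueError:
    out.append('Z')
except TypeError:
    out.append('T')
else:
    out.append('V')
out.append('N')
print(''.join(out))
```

Execution trace: 'F' (try body) → 'D' (except AttributeError) → 'N' (after the try/except). Output: FDN

Answer: FDN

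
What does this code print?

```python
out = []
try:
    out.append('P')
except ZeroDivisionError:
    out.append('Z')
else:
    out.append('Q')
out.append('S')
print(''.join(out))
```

Execution trace: 'P' (try body, no exception) → 'Q' (else) → 'S' (after the try/except). Output: PQS

Answer: PQS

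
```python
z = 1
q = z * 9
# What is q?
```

Trace:
`z = 1` → z = 1
`q = z * 9` → q = 9
So q = 9

Answer: 9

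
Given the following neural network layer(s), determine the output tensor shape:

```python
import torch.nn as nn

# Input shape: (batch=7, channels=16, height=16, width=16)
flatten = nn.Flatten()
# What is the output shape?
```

Input: (7, 16, 16, 16) -> Output: (7, 4096)

Answer: (7, 4096)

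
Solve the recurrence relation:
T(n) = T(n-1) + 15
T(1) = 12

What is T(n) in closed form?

Unrolling: T(n) = T(1) + 15·(n-1) = 12 + 15(n-1) = 15n - 3.

Answer: T(n) = 15n - 3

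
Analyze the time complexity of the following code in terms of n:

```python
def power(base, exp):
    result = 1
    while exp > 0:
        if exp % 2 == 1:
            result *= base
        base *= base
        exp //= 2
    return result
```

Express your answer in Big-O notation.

This is Exponentiation by squaring. Time complexity: O(log n).

Answer: O(log n)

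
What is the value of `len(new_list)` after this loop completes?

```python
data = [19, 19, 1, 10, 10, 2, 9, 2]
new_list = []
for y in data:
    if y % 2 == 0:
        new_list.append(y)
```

Count even numbers in [19, 19, 1, 10, 10, 2, 9, 2]
`new_list` takes the values: [] → [10] → [10, 10] → [10, 10, 2] → [10, 10, 2, 2]
So `len(new_list)` = 4

Answer: 4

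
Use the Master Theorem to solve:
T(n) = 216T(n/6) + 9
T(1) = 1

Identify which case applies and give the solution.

a=216, b=6, f(n)=9. log_6(216) = 3. Since c=0 < 3, Case 1 applies: T(n) = Θ(n^log_b(a)) = O(n^3).

Answer: O(n^3) - Case 1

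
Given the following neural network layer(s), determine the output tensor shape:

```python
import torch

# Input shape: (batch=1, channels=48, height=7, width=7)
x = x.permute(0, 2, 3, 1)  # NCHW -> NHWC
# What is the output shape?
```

Input: (1, 48, 7, 7) -> Output: (1, 7, 7, 48)

Answer: (1, 7, 7, 48)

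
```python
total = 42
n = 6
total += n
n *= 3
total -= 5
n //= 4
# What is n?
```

Trace:
`total = 42` → total = 42
`n = 6` → n = 6
`total += n` → total = 48
`n *= 3` → n = 18
`total -= 5` → total = 43
`n //= 4` → n = 4
So n = 4

Answer: 4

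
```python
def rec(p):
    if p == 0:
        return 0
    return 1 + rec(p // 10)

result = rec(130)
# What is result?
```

Count of digits of 130: 3

Answer: 3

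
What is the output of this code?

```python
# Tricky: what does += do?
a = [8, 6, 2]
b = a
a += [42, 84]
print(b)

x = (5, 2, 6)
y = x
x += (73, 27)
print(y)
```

Key concept: += behavior differs for mutable vs immutable.
Step by step:
`a = [8, 6, 2]` → a = [8, 6, 2]
`b = a` → b = [8, 6, 2] (same object as a)
`a += [42, 84]` → a = [8, 6, 2, 42, 84] (same object as b); b = [8, 6, 2, 42, 84] (same object as a)
`print(b)` → prints [8, 6, 2, 42, 84]
`x = (5, 2, 6)` → x = (5, 2, 6)
`y = x` → y = (5, 2, 6)
`x += (73, 27)` → x = (5, 2, 6, 73, 27)
`print(y)` → prints (5, 2, 6)

Answer:
[8, 6, 2, 42, 84]
(5, 2, 6)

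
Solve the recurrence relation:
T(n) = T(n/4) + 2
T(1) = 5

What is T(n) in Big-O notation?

Each step divides n by 4 and adds 2. After log_4(n) steps we reach T(1)=5. So T(n) = 2·log_4(n) + 5 = O(log n).

Answer: O(log n)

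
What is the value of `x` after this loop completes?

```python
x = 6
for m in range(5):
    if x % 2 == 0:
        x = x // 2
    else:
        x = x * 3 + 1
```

Collatz-style transformation from 6
`x` takes the values: 6 → 3 → 10 → 5 → 16 → 8

Answer: 8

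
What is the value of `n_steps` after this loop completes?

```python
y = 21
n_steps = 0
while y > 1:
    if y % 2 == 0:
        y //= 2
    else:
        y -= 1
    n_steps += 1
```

Steps to reduce 21 to 1
`n_steps` takes the values: 0 → 1 → 2 → 3 → 4 → 5 → 6

Answer: 6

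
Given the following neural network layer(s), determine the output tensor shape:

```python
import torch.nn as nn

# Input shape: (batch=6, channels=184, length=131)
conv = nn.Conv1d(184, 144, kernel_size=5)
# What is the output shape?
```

Input: (6, 184, 131) -> Output: (6, 144, 127)

Answer: (6, 144, 127)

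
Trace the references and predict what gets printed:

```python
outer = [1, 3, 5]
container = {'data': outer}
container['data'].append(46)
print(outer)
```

Key concept: dict holds reference to list.
Step by step:
`outer = [1, 3, 5]` → outer = [1, 3, 5]
`container = {'data': outer}` → container = {'data': [1, 3, 5]}
`container['data'].append(46)` → outer = [1, 3, 5, 46]; container = {'data': [1, 3, 5, 46]}
`print(outer)` → prints [1, 3, 5, 46]

Answer: [1, 3, 5, 46]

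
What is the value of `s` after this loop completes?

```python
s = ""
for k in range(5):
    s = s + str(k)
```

Concatenate digits 0 to 4
`s` takes the values: "" → "0" → "01" → "012" → "0123" → "01234"

Answer: "01234"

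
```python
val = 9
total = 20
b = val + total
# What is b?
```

Trace:
`val = 9` → val = 9
`total = 20` → total = 20
`b = val + total` → b = 29
So b = 29

Answer: 29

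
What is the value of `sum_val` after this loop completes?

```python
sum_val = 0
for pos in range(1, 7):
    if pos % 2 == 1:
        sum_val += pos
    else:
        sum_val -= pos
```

Add odd, subtract even
`sum_val` takes the values: 0 → 1 → -1 → 2 → -2 → 3 → -3

Answer: -3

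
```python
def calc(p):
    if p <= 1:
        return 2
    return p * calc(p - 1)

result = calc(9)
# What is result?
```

calc(9) = 9 * 8 * 7 * 6 * 5 * 4 * 3 * 2 * 2 = 725760

Answer: 725760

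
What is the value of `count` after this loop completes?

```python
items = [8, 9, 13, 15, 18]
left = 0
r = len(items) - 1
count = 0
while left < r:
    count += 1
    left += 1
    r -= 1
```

Iterations until pointers meet (list length 5)
`count` takes the values: 0 → 1 → 2

Answer: 2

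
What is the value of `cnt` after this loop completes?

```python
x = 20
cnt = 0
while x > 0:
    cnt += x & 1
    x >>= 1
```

Count set bits in 20 (binary: 0b10100)
`cnt` takes the values: 0 → 1 → 2

Answer: 2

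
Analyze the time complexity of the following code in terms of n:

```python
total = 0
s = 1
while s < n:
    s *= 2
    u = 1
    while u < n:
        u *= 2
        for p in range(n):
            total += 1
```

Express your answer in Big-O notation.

Each loop level contributes: log n × log n × n. Multiplying the contributions gives O(n log² n).

Answer: O(n log² n)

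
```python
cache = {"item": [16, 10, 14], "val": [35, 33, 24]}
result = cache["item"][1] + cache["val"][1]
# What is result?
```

Trace:
`cache = {"item": [16, 10, 14], "val": [35, 33, 24]}` → cache = {'item': [16, 10, 14], 'val': [35, 33, 24]}
`result = cache["item"][1] + cache["val"][1]` → result = 43
So result = 43

Answer: 43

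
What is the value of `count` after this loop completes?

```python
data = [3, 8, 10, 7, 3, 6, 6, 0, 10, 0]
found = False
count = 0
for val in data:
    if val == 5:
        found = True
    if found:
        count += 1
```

Count elements after first 5 in [3, 8, 10, 7, 3, 6, 6, 0, 10, 0]
`count` takes the values: 0

Answer: 0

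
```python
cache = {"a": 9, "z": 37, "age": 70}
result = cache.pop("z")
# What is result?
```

Trace:
`cache = {"a": 9, "z": 37, "age": 70}` → cache = {'a': 9, 'z': 37, 'age': 70}
`result = cache.pop("z")` → cache = {'a': 9, 'age': 70}; result = 37
So result = 37

Answer: 37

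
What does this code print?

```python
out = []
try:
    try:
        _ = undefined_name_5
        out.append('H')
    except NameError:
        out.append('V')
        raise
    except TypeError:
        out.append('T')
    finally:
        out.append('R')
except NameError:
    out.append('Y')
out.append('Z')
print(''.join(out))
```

Execution trace: 'V' (inner except NameError) → 'R' (inner finally) → 'Y' (outer except NameError) → 'Z' (after the try/except). Output: VRYZ

Answer: VRYZ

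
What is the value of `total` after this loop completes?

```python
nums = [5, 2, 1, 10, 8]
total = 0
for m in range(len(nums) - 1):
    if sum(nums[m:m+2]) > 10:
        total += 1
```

Count windows with sum > 10
`total` takes the values: 0 → 1 → 2

Answer: 2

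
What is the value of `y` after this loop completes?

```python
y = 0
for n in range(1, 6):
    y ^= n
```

XOR of 1 to 5
`y` takes the values: 0 → 1 → 3 → 0 → 4 → 1

Answer: 1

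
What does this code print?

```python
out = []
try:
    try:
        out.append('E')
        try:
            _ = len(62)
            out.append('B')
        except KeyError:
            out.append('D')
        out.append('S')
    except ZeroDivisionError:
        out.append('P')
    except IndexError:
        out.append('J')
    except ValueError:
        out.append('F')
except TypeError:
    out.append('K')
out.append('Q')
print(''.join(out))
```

Execution trace: 'E' (try body) → 'K' (outer except TypeError) → 'Q' (after the try/except). Output: EKQ

Answer: EKQ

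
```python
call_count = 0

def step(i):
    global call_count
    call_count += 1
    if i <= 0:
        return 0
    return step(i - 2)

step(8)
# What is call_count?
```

Linear recursion stepping by 2: 5 calls from i=8 down to ≤0.

Answer: 5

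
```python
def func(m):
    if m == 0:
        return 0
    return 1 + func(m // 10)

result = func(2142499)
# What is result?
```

Count of digits of 2142499: 7

Answer: 7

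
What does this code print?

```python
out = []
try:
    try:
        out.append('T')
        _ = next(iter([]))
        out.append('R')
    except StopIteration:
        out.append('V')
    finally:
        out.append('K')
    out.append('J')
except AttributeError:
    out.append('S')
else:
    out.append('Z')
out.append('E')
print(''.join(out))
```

Execution trace: 'T' (inner try body) → 'V' (inner except StopIteration) → 'K' (inner finally) → 'J' (try body, no exception) → 'Z' (else) → 'E' (after the try/except). Output: TVKJZE

Answer: TVKJZE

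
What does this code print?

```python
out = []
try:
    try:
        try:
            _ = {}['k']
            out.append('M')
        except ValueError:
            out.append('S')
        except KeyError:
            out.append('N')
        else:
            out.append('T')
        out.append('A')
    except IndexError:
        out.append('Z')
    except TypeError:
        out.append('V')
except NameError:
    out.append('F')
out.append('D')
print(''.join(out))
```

Execution trace: 'N' (inner except KeyError) → 'A' (try body, no exception) → 'D' (after the try/except). Output: NAD

Answer: NAD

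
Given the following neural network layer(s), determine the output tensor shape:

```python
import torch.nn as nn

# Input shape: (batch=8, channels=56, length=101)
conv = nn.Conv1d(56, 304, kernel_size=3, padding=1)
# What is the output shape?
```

Input: (8, 56, 101) -> Output: (8, 304, 101)

Answer: (8, 304, 101)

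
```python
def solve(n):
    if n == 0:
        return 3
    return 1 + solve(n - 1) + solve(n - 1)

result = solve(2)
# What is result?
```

solve(n) = 1 + 2·solve(n-1), solve(0)=3. Closed form: (3+1)·2^2 - 1 = 15.

Answer: 15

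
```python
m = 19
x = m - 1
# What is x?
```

Trace:
`m = 19` → m = 19
`x = m - 1` → x = 18
So x = 18

Answer: 18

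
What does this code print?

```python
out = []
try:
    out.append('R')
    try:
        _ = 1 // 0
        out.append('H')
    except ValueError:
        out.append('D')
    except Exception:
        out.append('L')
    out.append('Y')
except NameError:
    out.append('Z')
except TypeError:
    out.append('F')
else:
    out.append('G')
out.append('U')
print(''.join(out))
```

Execution trace: 'R' (try body) → 'L' (inner except Exception) → 'Y' (try body, no exception) → 'G' (else) → 'U' (after the try/except). Output: RLYGU

Answer: RLYGU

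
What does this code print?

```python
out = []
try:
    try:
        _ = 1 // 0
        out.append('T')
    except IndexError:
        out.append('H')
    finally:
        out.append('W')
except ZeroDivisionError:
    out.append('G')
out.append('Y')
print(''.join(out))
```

Execution trace: 'W' (finally) → 'G' (outer except ZeroDivisionError) → 'Y' (after the try/except). Output: WGY

Answer: WGY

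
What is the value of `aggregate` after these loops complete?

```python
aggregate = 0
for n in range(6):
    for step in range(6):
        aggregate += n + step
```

Sum of all n+step for n,step in 6x6
`aggregate` takes the values: 0 → 1 → 3 → 6 → 10 → 15 → 16 → 18 → 21 → 25 → 30 → 36 → 38 → 41 → 45 → 50 → 56 → 63 → 66 → 70 → 75 → 81 → 88 → 96 → 100 → 105 → 111 → 118 → 126 → 135 → 140 → 146 → 153 → 161 → 170 → 180

Answer: 180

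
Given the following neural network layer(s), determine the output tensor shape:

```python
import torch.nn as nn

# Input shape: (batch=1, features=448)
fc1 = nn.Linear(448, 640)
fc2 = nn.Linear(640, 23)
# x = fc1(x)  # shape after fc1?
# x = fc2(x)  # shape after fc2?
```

Input: (1, 448) -> after fc1: (1, 640) -> Output: (1, 23)

Answer: (1, 23)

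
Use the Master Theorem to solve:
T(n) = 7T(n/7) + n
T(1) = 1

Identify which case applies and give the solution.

a=7, b=7, f(n)=n. log_7(7) = 1. Since c=1 = 1, Case 2 applies: T(n) = Θ(n^log_b(a) · log n) = O(n log n).

Answer: O(n log n) - Case 2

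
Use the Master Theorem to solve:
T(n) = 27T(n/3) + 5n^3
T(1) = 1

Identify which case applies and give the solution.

a=27, b=3, f(n)=5n^3. log_3(27) = 3. Since c=3 = 3, Case 2 applies: T(n) = Θ(n^log_b(a) · log n) = O(n^3 log n).

Answer: O(n^3 log n) - Case 2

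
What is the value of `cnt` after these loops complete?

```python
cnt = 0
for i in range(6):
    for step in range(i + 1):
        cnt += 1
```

Triangle: 1 + 2 + ... + 6
`cnt` takes the values: 0 → 1 → 2 → 3 → 4 → 5 → 6 → 7 → 8 → 9 → 10 → 11 → 12 → 13 → 14 → 15 → 16 → 17 → 18 → 19 → 20 → 21

Answer: 21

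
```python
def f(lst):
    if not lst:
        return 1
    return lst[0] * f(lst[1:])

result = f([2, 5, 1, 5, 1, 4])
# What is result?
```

Product over [2, 5, 1, 5, 1, 4] = 2 * 5 * 1 * 5 * 1 * 4 = 200

Answer: 200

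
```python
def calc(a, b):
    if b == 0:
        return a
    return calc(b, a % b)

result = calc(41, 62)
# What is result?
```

calc(41, 62) -> calc(62, 41) -> calc(41, 21) -> calc(21, 20) -> calc(20, 1) -> calc(1, 0) -> 1

Answer: 1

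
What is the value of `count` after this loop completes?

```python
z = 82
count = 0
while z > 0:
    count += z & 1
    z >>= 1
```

Count set bits in 82 (binary: 0b1010010)
`count` takes the values: 0 → 1 → 2 → 3

Answer: 3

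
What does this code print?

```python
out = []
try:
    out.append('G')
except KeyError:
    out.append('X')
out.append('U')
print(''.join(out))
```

Execution trace: 'G' (try body, no exception) → 'U' (after the try/except). Output: GU

Answer: GU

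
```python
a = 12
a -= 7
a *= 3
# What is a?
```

Trace:
`a = 12` → a = 12
`a -= 7` → a = 5
`a *= 3` → a = 15
So a = 15

Answer: 15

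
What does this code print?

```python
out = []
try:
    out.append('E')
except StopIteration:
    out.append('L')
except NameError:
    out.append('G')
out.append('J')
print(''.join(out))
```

Execution trace: 'E' (try body, no exception) → 'J' (after the try/except). Output: EJ

Answer: EJ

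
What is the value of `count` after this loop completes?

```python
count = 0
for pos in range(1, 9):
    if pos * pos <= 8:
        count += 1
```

Count numbers where pos² ≤ 8
`count` takes the values: 0 → 1 → 2

Answer: 2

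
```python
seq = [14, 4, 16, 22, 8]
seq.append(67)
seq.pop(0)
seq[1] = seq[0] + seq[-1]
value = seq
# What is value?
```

Trace:
`seq = [14, 4, 16, 22, 8]` → seq = [14, 4, 16, 22, 8]
`seq.append(67)` → seq = [14, 4, 16, 22, 8, 67]
`seq.pop(0)` → seq = [4, 16, 22, 8, 67]
`seq[1] = seq[0] + seq[-1]` → seq = [4, 71, 22, 8, 67]
`value = seq` → value = [4, 71, 22, 8, 67]
So value = [4, 71, 22, 8, 67]

Answer: [4, 71, 22, 8, 67]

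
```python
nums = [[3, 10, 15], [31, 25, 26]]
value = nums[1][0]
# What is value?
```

Trace:
`nums = [[3, 10, 15], [31, 25, 26]]` → nums = [[3, 10, 15], [31, 25, 26]]
`value = nums[1][0]` → value = 31
So value = 31

Answer: 31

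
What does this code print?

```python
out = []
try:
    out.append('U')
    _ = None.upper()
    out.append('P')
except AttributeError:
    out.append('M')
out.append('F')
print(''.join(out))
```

Execution trace: 'U' (try body) → 'M' (except AttributeError) → 'F' (after the try/except). Output: UMF

Answer: UMF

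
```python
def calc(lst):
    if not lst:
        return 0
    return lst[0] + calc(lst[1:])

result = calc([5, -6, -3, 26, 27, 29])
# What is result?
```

5 + (-6) + (-3) + 26 + 27 + 29 + 0 = 78

Answer: 78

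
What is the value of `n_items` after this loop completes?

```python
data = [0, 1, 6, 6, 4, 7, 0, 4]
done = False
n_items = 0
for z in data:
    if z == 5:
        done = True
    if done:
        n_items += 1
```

Count elements after first 5 in [0, 1, 6, 6, 4, 7, 0, 4]
`n_items` takes the values: 0

Answer: 0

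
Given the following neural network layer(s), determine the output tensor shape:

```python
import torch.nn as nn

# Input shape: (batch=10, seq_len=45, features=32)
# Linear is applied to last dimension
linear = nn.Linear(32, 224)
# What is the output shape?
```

Input: (10, 45, 32) -> Output: (10, 45, 224)

Answer: (10, 45, 224)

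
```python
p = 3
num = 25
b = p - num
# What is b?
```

Trace:
`p = 3` → p = 3
`num = 25` → num = 25
`b = p - num` → b = -22
So b = -22

Answer: -22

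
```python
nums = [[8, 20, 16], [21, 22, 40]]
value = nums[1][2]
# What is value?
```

Trace:
`nums = [[8, 20, 16], [21, 22, 40]]` → nums = [[8, 20, 16], [21, 22, 40]]
`value = nums[1][2]` → value = 40
So value = 40

Answer: 40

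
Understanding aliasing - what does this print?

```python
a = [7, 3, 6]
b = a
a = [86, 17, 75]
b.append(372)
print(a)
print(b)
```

Key concept: rebinding vs mutation: a is rebound to a new list, b still points at the original.
Step by step:
`a = [7, 3, 6]` → a = [7, 3, 6]
`b = a` → b = [7, 3, 6] (same object as a)
`a = [86, 17, 75]` → a = [86, 17, 75]
`b.append(372)` → b = [7, 3, 6, 372]
`print(a)` → prints [86, 17, 75]
`print(b)` → prints [7, 3, 6, 372]

Answer:
[86, 17, 75]
[7, 3, 6, 372]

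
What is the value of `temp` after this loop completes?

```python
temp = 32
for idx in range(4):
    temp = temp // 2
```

Halve 4 times: 32 // 2^4 = 2
`temp` takes the values: 32 → 16 → 8 → 4 → 2

Answer: 2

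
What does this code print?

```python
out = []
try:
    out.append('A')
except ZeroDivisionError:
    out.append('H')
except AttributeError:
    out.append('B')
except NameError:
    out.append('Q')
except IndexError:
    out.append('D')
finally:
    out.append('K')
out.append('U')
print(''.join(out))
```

Execution trace: 'A' (try body, no exception) → 'K' (finally) → 'U' (after the try/except). Output: AKU

Answer: AKU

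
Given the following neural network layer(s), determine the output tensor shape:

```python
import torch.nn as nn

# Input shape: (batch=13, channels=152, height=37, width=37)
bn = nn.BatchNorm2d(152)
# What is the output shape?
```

Input: (13, 152, 37, 37) -> Output: (13, 152, 37, 37)

Answer: (13, 152, 37, 37)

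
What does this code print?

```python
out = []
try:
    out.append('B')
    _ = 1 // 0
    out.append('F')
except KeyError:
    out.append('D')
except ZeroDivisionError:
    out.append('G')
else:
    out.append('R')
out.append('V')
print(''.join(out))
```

Execution trace: 'B' (try body) → 'G' (except ZeroDivisionError) → 'V' (after the try/except). Output: BGV

Answer: BGV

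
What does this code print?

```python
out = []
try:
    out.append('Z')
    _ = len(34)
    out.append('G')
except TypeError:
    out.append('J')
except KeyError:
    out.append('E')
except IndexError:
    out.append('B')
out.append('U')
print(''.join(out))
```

Execution trace: 'Z' (try body) → 'J' (except TypeError) → 'U' (after the try/except). Output: ZJU

Answer: ZJU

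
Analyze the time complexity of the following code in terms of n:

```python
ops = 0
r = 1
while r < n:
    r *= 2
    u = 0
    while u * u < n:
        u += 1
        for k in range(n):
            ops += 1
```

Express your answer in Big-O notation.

Each loop level contributes: log n × √n × n. Multiplying the contributions gives O(n√n log n).

Answer: O(n√n log n)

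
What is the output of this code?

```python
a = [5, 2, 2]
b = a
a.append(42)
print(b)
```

Key concept: basic list aliasing.
Step by step:
`a = [5, 2, 2]` → a = [5, 2, 2]
`b = a` → b = [5, 2, 2] (same object as a)
`a.append(42)` → a = [5, 2, 2, 42] (same object as b); b = [5, 2, 2, 42] (same object as a)
`print(b)` → prints [5, 2, 2, 42]

Answer: [5, 2, 2, 42]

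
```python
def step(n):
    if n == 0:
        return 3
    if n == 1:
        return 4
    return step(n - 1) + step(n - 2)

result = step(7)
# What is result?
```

Build up from base cases: step(0)=3, step(1)=4, step(2)=7, step(3)=11, step(4)=18, step(5)=29, step(6)=47, ..., step(7)=76

Answer: 76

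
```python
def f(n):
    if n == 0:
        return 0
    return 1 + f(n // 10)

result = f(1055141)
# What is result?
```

Count of digits of 1055141: 7

Answer: 7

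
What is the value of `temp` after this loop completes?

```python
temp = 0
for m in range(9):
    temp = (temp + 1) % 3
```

Increment mod 3, 9 times = 0
`temp` takes the values: 0 → 1 → 2 → 0 → 1 → 2 → 0 → 1 → 2 → 0

Answer: 0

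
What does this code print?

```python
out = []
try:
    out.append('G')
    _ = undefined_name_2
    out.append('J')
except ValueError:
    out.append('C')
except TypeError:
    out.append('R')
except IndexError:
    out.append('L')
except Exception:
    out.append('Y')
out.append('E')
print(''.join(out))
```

Execution trace: 'G' (try body) → 'Y' (except Exception) → 'E' (after the try/except). Output: GYE

Answer: GYE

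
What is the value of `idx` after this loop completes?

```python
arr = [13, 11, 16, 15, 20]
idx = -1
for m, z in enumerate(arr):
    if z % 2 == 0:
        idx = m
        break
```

First even number index in [13, 11, 16, 15, 20]
`idx` takes the values: -1 → 2

Answer: 2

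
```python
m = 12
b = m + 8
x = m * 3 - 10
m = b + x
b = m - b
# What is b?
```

Trace:
`m = 12` → m = 12
`b = m + 8` → b = 20
`x = m * 3 - 10` → x = 26
`m = b + x` → m = 46
`b = m - b` → b = 26
So b = 26

Answer: 26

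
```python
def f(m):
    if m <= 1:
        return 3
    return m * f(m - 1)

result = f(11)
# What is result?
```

f(11) = 11 * 10 * 9 * 8 * 7 * 6 * 5 * 4 * 3 * 2 * 3 = 119750400

Answer: 119750400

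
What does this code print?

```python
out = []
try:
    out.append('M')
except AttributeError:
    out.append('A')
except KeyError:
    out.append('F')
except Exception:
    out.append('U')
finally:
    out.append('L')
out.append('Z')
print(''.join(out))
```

Execution trace: 'M' (try body, no exception) → 'L' (finally) → 'Z' (after the try/except). Output: MLZ

Answer: MLZ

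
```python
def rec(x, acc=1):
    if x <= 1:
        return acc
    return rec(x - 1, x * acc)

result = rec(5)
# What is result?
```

Accumulator trace (n, acc): (5, 1) -> (4, 5) -> (3, 20) -> (2, 60) -> (1, 120) -> return 120

Answer: 120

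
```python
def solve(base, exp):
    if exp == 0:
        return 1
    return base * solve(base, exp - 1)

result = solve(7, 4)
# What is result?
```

solve(7, 4) = 7 * 7 * 7 * 7 = 2401

Answer: 2401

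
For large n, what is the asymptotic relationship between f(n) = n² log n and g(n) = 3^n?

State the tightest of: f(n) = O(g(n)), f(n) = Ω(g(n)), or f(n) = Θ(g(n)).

n² log n vs 3^n: f(n) = O(g(n)) but not Ω(g(n)) — 3^n grows strictly faster than n² log n.

Answer: f(n) = O(g(n)) but not Ω(g(n)) — 3^n grows strictly faster than n² log n.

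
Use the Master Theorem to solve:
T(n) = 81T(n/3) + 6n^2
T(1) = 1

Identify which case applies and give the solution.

a=81, b=3, f(n)=6n^2. log_3(81) = 4. Since c=2 < 4, Case 1 applies: T(n) = Θ(n^log_b(a)) = O(n^4).

Answer: O(n^4) - Case 1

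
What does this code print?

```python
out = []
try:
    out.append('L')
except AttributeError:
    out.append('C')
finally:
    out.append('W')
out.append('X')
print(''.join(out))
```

Execution trace: 'L' (try body, no exception) → 'W' (finally) → 'X' (after the try/except). Output: LWX

Answer: LWX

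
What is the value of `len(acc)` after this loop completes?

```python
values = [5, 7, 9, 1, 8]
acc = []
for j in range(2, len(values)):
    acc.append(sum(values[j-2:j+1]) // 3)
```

Number of 3-element averages
`acc` takes the values: [] → [7] → [7, 5] → [7, 5, 6]
So `len(acc)` = 3

Answer: 3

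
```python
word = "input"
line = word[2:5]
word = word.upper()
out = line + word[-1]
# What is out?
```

Trace:
`word = "input"` → word = 'input'
`line = word[2:5]` → line = 'put'
`word = word.upper()` → word = 'INPUT'
`out = line + word[-1]` → out = 'putT'
So out = 'putT'

Answer: 'putT'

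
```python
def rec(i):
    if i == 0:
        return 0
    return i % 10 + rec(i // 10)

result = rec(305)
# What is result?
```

Sum of digits of 305: 5 + 0 + 3 = 8

Answer: 8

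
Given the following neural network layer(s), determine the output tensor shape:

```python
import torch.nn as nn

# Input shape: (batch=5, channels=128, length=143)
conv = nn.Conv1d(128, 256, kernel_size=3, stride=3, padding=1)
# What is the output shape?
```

Input: (5, 128, 143) -> Output: (5, 256, 48)

Answer: (5, 256, 48)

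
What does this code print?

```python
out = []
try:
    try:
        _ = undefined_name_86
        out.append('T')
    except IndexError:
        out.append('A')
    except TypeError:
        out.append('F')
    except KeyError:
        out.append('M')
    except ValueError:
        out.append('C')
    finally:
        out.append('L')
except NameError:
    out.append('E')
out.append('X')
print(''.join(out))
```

Execution trace: 'L' (finally) → 'E' (outer except NameError) → 'X' (after the try/except). Output: LEX

Answer: LEX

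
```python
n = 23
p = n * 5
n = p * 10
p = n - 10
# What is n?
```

Trace:
`n = 23` → n = 23
`p = n * 5` → p = 115
`n = p * 10` → n = 1150
`p = n - 10` → p = 1140
So n = 1150

Answer: 1150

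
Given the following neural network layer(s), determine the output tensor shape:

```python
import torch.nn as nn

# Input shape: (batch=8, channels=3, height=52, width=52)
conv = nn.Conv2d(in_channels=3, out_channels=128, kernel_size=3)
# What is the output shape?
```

Input: (8, 3, 52, 52) -> Output: (8, 128, 50, 50)

Answer: (8, 128, 50, 50)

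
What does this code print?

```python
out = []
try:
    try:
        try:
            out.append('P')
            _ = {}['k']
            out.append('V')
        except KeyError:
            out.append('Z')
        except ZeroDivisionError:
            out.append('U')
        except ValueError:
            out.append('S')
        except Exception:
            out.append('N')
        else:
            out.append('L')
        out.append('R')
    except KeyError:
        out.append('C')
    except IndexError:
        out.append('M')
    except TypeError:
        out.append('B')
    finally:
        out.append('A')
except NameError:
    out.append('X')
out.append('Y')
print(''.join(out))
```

Execution trace: 'P' (inner try body) → 'Z' (inner except KeyError) → 'R' (try body, no exception) → 'A' (finally) → 'Y' (after the try/except). Output: PZRAY

Answer: PZRAY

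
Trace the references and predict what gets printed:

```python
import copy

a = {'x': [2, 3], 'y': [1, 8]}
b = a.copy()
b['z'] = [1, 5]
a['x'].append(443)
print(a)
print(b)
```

Key concept: shallow copy of dict with mutable values.
Step by step:
`a = {'x': [2, 3], 'y': [1, 8]}` → a = {'x': [2, 3], 'y': [1, 8]}
`b = a.copy()` → b = {'x': [2, 3], 'y': [1, 8]}
`b['z'] = [1, 5]` → b = {'x': [2, 3], 'y': [1, 8], 'z': [1, 5]}
`a['x'].append(443)` → a = {'x': [2, 3, 443], 'y': [1, 8]}; b = {'x': [2, 3, 443], 'y': [1, 8], 'z': [1, 5]}
`print(a)` → prints {'x': [2, 3, 443], 'y': [1, 8]}
`print(b)` → prints {'x': [2, 3, 443], 'y': [1, 8], 'z': [1, 5]}

Answer:
{'x': [2, 3, 443], 'y': [1, 8]}
{'x': [2, 3, 443], 'y': [1, 8], 'z': [1, 5]}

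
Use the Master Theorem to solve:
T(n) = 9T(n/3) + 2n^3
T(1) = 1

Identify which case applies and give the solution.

a=9, b=3, f(n)=2n^3. log_3(9) = 2. Since c=3 > 2 and the regularity condition holds (9(n/3)^3 = (9/3^3)n^3 with 9/3^3 < 1), Case 3 applies: T(n) = Θ(f(n)) = O(n^3).

Answer: O(n^3) - Case 3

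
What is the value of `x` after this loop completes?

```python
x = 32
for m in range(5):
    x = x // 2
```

Halve 5 times: 32 // 2^5 = 1
`x` takes the values: 32 → 16 → 8 → 4 → 2 → 1

Answer: 1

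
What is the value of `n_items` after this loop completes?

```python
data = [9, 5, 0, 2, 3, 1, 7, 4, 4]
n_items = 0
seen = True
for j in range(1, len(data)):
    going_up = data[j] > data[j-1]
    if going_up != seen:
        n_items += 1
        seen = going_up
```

Count direction changes in [9, 5, 0, 2, 3, 1, 7, 4, 4]
`n_items` takes the values: 0 → 1 → 2 → 3 → 4 → 5

Answer: 5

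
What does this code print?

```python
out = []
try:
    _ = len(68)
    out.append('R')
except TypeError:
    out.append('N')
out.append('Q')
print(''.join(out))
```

Execution trace: 'N' (except TypeError) → 'Q' (after the try/except). Output: NQ

Answer: NQ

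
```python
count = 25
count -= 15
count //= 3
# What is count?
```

Trace:
`count = 25` → count = 25
`count -= 15` → count = 10
`count //= 3` → count = 3
So count = 3

Answer: 3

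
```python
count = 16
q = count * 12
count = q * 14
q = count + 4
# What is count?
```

Trace:
`count = 16` → count = 16
`q = count * 12` → q = 192
`count = q * 14` → count = 2688
`q = count + 4` → q = 2692
So count = 2688

Answer: 2688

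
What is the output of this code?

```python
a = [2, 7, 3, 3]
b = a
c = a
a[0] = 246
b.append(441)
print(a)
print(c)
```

Key concept: multiple aliases.
Step by step:
`a = [2, 7, 3, 3]` → a = [2, 7, 3, 3]
`b = a` → b = [2, 7, 3, 3] (same object as a)
`c = a` → c = [2, 7, 3, 3] (same object as a, b)
`a[0] = 246` → a = [246, 7, 3, 3] (same object as b, c); b = [246, 7, 3, 3] (same object as a, c); c = [246, 7, 3, 3] (same object as a, b)
`b.append(441)` → a = [246, 7, 3, 3, 441] (same object as b, c); b = [246, 7, 3, 3, 441] (same object as a, c); c = [246, 7, 3, 3, 441] (same object as a, b)
`print(a)` → prints [246, 7, 3, 3, 441]
`print(c)` → prints [246, 7, 3, 3, 441]

Answer:
[246, 7, 3, 3, 441]
[246, 7, 3, 3, 441]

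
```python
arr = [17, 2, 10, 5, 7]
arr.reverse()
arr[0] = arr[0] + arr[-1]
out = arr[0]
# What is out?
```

Trace:
`arr = [17, 2, 10, 5, 7]` → arr = [17, 2, 10, 5, 7]
`arr.reverse()` → arr = [7, 5, 10, 2, 17]
`arr[0] = arr[0] + arr[-1]` → arr = [24, 5, 10, 2, 17]
`out = arr[0]` → out = 24
So out = 24

Answer: 24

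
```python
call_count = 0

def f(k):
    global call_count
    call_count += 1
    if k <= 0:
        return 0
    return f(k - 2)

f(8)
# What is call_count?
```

Linear recursion stepping by 2: 5 calls from k=8 down to ≤0.

Answer: 5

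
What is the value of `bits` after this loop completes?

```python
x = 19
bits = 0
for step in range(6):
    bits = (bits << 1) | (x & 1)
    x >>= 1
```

Reverse lowest 6 bits of 19
`bits` takes the values: 0 → 1 → 3 → 6 → 12 → 25 → 50

Answer: 50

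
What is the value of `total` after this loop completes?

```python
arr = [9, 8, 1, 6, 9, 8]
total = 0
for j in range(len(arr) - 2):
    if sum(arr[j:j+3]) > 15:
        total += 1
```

Count windows with sum > 15
`total` takes the values: 0 → 1 → 2 → 3

Answer: 3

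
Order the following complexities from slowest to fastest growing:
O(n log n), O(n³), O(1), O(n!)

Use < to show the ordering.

Ordered by growth rate: O(1) < O(n log n) < O(n³) < O(n!)

Answer: O(1) < O(n log n) < O(n³) < O(n!)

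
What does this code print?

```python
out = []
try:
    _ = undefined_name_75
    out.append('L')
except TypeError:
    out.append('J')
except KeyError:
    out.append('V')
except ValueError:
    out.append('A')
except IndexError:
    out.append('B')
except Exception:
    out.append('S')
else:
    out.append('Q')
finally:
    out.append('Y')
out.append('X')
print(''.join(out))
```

Execution trace: 'S' (except Exception) → 'Y' (finally) → 'X' (after the try/except). Output: SYX

Answer: SYX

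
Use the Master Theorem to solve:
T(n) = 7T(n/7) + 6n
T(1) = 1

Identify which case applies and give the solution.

a=7, b=7, f(n)=6n. log_7(7) = 1. Since c=1 = 1, Case 2 applies: T(n) = Θ(n^log_b(a) · log n) = O(n log n).

Answer: O(n log n) - Case 2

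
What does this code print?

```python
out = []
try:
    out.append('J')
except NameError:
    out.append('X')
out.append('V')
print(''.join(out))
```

Execution trace: 'J' (try body, no exception) → 'V' (after the try/except). Output: JV

Answer: JV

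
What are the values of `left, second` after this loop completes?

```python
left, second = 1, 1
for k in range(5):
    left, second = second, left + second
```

Fibonacci: after 5 iterations
`left, second` takes the values: (1, 1) → (1, 2) → (2, 3) → (3, 5) → (5, 8) → (8, 13)

Answer: 8, 13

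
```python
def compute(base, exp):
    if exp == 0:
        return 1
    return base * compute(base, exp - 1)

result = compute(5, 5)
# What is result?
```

compute(5, 5) = 5 * 5 * 5 * 5 * 5 = 3125

Answer: 3125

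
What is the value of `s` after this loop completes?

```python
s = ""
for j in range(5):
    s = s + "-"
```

Repeat '-' 5 times
`s` takes the values: "" → "-" → "--" → "---" → "----" → "-----"

Answer: "-----"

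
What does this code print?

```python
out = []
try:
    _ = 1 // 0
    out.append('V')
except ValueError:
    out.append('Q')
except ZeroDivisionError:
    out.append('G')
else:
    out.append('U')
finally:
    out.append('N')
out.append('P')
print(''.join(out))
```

Execution trace: 'G' (except ZeroDivisionError) → 'N' (finally) → 'P' (after the try/except). Output: GNP

Answer: GNP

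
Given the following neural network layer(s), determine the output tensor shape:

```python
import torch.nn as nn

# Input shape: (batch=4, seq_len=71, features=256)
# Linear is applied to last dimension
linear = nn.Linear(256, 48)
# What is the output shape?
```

Input: (4, 71, 256) -> Output: (4, 71, 48)

Answer: (4, 71, 48)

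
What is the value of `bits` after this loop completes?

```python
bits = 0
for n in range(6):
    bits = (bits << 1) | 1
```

Build 6 consecutive 1-bits: 0b111111
`bits` takes the values: 0 → 1 → 3 → 7 → 15 → 31 → 63

Answer: 63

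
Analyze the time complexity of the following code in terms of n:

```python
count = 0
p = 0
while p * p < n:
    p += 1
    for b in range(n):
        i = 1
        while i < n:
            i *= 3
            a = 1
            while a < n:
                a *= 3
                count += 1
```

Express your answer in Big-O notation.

Each loop level contributes: √n × n × log n × log n. Multiplying the contributions gives O(n√n log² n).

Answer: O(n√n log² n)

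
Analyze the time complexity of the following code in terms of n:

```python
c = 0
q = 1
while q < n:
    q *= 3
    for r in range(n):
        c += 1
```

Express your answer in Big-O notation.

Each loop level contributes: log n × n. Multiplying the contributions gives O(n log n).

Answer: O(n log n)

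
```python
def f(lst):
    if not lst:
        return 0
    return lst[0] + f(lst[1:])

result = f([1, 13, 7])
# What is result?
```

1 + 13 + 7 + 0 = 21

Answer: 21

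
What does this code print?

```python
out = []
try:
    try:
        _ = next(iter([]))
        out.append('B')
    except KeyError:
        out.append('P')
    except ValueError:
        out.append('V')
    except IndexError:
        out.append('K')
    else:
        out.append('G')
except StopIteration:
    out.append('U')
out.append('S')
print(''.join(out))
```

Execution trace: 'U' (outer except StopIteration) → 'S' (after the try/except). Output: US

Answer: US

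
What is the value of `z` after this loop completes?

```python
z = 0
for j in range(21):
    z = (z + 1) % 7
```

Increment mod 7, 21 times = 0
`z` takes the values: 0 → 1 → 2 → 3 → 4 → 5 → 6 → 0 → 1 → 2 → 3 → 4 → 5 → 6 → 0 → 1 → 2 → 3 → 4 → 5 → 6 → 0

Answer: 0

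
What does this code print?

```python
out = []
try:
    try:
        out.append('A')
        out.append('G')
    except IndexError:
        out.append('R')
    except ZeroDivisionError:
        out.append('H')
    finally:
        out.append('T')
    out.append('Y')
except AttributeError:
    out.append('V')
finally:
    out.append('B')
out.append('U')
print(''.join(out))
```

Execution trace: 'A' (inner try body) → 'G' (inner try body, no exception) → 'T' (inner finally) → 'Y' (try body, no exception) → 'B' (finally) → 'U' (after the try/except). Output: AGTYBU

Answer: AGTYBU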